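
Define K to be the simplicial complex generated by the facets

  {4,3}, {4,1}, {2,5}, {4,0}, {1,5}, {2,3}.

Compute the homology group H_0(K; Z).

H_0 = Z.

K has 6 vertices, 6 edges.
rank ∂_0 = 0, rank ∂_1 = 5 ⇒ b_0 = 6 − 0 − 5 = 1; all invariant factors of ∂_1 are 1 so no torsion. So H_0 ≅ Z.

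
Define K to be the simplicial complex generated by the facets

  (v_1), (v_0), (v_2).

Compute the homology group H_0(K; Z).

H_0 = Z^3.

Take the total order v_0 < v_1 < v_2 on the vertex set. Then K (dimension 0) consists of the simplices:

  0-simplices (3): [v_0], [v_1], [v_2]

Hence C_0 ≅ Z^3.

Reading off H_k = ker ∂_k / im ∂_{k+1}:

  H_0: rank C_0 − rank ∂_1 = 3 − 0 = 3, and there is no ∂_1, so H_0 = Z^3.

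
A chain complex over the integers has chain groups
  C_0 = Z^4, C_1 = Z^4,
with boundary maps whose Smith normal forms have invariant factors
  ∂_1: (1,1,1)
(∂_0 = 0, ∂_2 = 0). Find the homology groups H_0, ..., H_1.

H_0: b_0 = 4 − 0 − 3 = 1; torsion from ∂_1 factors > 1: none. So H_0 = Z.
H_1: b_1 = 4 − 3 − 0 = 1; torsion from ∂_2 factors > 1: none. So H_1 = Z.

H_0 = Z,  H_1 = Z.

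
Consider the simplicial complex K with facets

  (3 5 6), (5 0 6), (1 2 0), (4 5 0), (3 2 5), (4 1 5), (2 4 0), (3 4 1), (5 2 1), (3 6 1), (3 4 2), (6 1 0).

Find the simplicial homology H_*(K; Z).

Take the total order 0 < 1 < 2 < 3 < 4 < 5 < 6 on the vertex set. Then K (dimension 2) consists of the simplices:

  0-simplices (7): [0], [1], [2], [3], [4], [5], [6]
  1-simplices (18): [0,1], [0,2], [0,4], [0,5], [0,6], [1,2], [1,3], [1,4], [1,5], [1,6], [2,3], [2,4], [2,5], [3,4], [3,5], [3,6], [4,5], [5,6]
  2-simplices (12): [0,1,2], [0,1,6], [0,2,4], [0,4,5], [0,5,6], [1,2,5], [1,3,4], [1,3,6], [1,4,5], [2,3,4], [2,3,5], [3,5,6]

Hence C_0 ≅ Z^7, C_1 ≅ Z^18, C_2 ≅ Z^12.

The boundary map ∂_1: C_1 → C_0 is given by ∂[p,q] = [q] − [p].
The resulting 7×18 matrix has rank 6, and its Smith normal form has invariant factors (1,1,1,1,1,1).

∂_2: C_2 → C_1 acts by ∂[p,q,r] = [q,r] − [p,r] + [p,q]. For instance
  ∂[1,3,6] = [3,6] − [1,6] + [1,3],
  ∂[2,3,4] = [3,4] − [2,4] + [2,3].
As a 18×12 matrix over Z this has rank 12, with invariant factors (1,1,1,1,1,1,1,1,1,1,1,2).

From H_k ≅ ker(∂_k) / im(∂_{k+1}) we obtain:

  H_0: rank C_0 − rank ∂_1 = 7 − 6 = 1, and the invariant factors of ∂_1 are all 1, so H_0 ≅ Z.
  H_1: rank ker ∂_1 − rank ∂_2 = (18 − 6) − 12 = 0, and ∂_2 has invariant factor 2 > 1, so H_1 ≅ Z/2.
  H_2: rank ker ∂_2 − rank ∂_3 = (12 − 12) − 0 = 0, and there is no ∂_3, so H_2 ≅ 0.

(K is a triangulation of the real projective plane RP^2.)

H_0 ≅ Z,  H_1 ≅ Z/2,  H_2 = 0.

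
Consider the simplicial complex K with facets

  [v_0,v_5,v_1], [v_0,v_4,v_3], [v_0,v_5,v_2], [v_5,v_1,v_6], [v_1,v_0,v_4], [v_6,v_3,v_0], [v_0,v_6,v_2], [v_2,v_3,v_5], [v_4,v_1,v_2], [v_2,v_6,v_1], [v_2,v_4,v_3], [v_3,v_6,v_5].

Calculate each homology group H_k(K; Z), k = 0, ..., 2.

H_0 ≅ Z,  H_1 ≅ Z_2,  H_2 = 0.

K has 7 vertices, 18 edges, 12 triangles.
rank ∂_0 = 0, rank ∂_1 = 6 ⇒ b_0 = 7 − 0 − 6 = 1; all invariant factors of ∂_1 are 1 so no torsion. So H_0 = Z.
rank ∂_1 = 6, rank ∂_2 = 12 ⇒ b_1 = 18 − 6 − 12 = 0; ∂_2 has invariant factor(s) [2] giving torsion. So H_1 = Z_2.
rank ∂_2 = 12, rank ∂_3 = 0 ⇒ b_2 = 12 − 12 − 0 = 0. So H_2 = 0.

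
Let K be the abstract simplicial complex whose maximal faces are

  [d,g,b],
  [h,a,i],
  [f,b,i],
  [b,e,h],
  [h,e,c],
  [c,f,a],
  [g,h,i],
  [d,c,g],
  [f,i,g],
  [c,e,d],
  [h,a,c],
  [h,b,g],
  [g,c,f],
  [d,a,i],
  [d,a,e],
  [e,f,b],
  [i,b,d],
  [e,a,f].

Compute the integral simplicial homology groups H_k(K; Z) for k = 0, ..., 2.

H_0 = Z,  H_1 = Z ⊕ Z/2,  H_2 = 0.

Take the total order a < b < c < d < e < f < g < h < i on the vertex set. Then K (dimension 2) consists of the simplices:

  0-simplices (9): a, b, c, d, e, f, g, h, i
  1-simplices (27): ac, ad, ae, af, ah, ai, bd, be, bf, bg, bh, bi, cd, ce, cf, cg, ch, de, dg, di, ef, eh, fg, fi, gh, gi, hi
  2-simplices (18): acf, ach, ade, adi, aef, ahi, bdg, bdi, bef, beh, bfi, bgh, cde, cdg, ceh, cfg, fgi, ghi

so the chain groups are C_0 ≅ Z^9, C_1 ≅ Z^27, C_2 ≅ Z^18.

Boundary ∂_1: C_1 → C_0 maps an edge to its endpoints' difference, ∂[p,q] = q − p.
The 9×27 boundary matrix has rank 8 and Smith normal form diag(1,1,1,1,1,1,1,1).

Boundary ∂_2: C_2 → C_1 sends each 2-simplex [p,q,r] to [q,r] − [p,r] + [p,q]. For instance
  ∂ach = ch − ah + ac,
  ∂bfi = fi − bi + bf.
The 27×18 boundary matrix has rank 18 and Smith normal form diag(1,1,1,1,1,1,1,1,1,1,1,1,1,1,1,1,1,2).

Computing H_k = (kernel of ∂_k) / (image of ∂_{k+1}):

  H_0: rank C_0 − rank ∂_1 = 9 − 8 = 1, and the invariant factors of ∂_1 are all 1, so H_0 = Z.
  H_1: rank ker ∂_1 − rank ∂_2 = (27 − 8) − 18 = 1, and ∂_2 has invariant factor 2 > 1, so H_1 = Z ⊕ Z/2.
  H_2: rank ker ∂_2 − rank ∂_3 = (18 − 18) − 0 = 0, and there is no ∂_3, so H_2 = 0.

As a check, the Euler characteristic is 9 − 27 + 18 = 0, which agrees with 1 − 1 + 0 = 0.
(K is a triangulation of the Klein bottle.)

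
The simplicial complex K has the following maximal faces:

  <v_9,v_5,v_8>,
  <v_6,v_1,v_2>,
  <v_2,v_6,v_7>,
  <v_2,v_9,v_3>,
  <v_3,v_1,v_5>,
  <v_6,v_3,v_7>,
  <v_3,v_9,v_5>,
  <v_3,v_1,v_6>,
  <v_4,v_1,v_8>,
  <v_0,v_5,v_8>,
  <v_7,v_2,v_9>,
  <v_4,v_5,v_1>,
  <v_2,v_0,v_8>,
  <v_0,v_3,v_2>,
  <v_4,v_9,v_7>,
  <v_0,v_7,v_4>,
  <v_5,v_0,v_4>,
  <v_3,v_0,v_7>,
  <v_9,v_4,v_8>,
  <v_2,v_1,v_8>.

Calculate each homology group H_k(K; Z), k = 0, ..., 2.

K has 10 vertices, 30 edges, 20 triangles.
rank ∂_0 = 0, rank ∂_1 = 9 ⇒ b_0 = 10 − 0 − 9 = 1; all invariant factors of ∂_1 are 1 so no torsion. So H_0 = Z.
rank ∂_1 = 9, rank ∂_2 = 20 ⇒ b_1 = 30 − 9 − 20 = 1; ∂_2 has invariant factor(s) [2] giving torsion. So H_1 = Z ⊕ Z/2.
rank ∂_2 = 20, rank ∂_3 = 0 ⇒ b_2 = 20 − 20 − 0 = 0. So H_2 = 0.

H_0 = Z,  H_1 = Z ⊕ Z/2,  H_2 = 0.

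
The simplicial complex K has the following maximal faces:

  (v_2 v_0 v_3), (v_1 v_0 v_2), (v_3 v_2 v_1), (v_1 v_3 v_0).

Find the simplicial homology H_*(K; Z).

K has 4 vertices, 6 edges, 4 triangles.
rank ∂_0 = 0, rank ∂_1 = 3 ⇒ b_0 = 4 − 0 − 3 = 1; all invariant factors of ∂_1 are 1 so no torsion. So H_0 ≅ Z.
rank ∂_1 = 3, rank ∂_2 = 3 ⇒ b_1 = 6 − 3 − 3 = 0; all invariant factors of ∂_2 are 1 so no torsion. So H_1 ≅ 0.
rank ∂_2 = 3, rank ∂_3 = 0 ⇒ b_2 = 4 − 3 − 0 = 1. So H_2 ≅ Z.

H_0 = Z,  H_1 = 0,  H_2 = Z.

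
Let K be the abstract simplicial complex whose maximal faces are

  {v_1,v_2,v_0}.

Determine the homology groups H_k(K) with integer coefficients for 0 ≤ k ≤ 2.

Fix the vertex order v_0 < v_1 < v_2 and write every simplex with vertices in increasing order. Then dim K = 2 and the simplices of K are:

  0-simplices (3): [v_0], [v_1], [v_2]
  1-simplices (3): [v_0,v_1], [v_0,v_2], [v_1,v_2]
  2-simplices (1): [v_0,v_1,v_2]

Hence C_0 ≅ Z^3, C_1 ≅ Z^3, C_2 ≅ Z^1.

The boundary map ∂_1: C_1 → C_0 sends each edge [p,q] (with p < q) to q − p.
The resulting 3×3 matrix has rank 2, and its Smith normal form has invariant factors (1,1).

The boundary map ∂_2: C_2 → C_1 sends each 2-simplex [p,q,r] to [q,r] − [p,r] + [p,q]. For instance
  ∂[v_0,v_1,v_2] = [v_1,v_2] − [v_0,v_2] + [v_0,v_1].
The 3×1 boundary matrix has rank 1 and Smith normal form diag(1).

Reading off H_k = ker ∂_k / im ∂_{k+1}:

  H_0: rank C_0 − rank ∂_1 = 3 − 2 = 1, and the invariant factors of ∂_1 are all 1, so H_0 ≅ Z.
  H_1: rank ker ∂_1 − rank ∂_2 = (3 − 2) − 1 = 0, and the invariant factors of ∂_2 are all 1, so H_1 ≅ 0.
  H_2: rank ker ∂_2 − rank ∂_3 = (1 − 1) − 0 = 0, and there is no ∂_3, so H_2 ≅ 0.

As a check, the Euler characteristic is 3 − 3 + 1 = 1, which agrees with 1 − 0 + 0 = 1.
(K is a triangulation of the 2-simplex.)

H_0 = Z,  H_1 = 0,  H_2 = 0.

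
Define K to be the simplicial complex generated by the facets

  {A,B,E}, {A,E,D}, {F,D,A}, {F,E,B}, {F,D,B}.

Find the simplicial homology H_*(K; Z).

H_0 ≅ Z,  H_1 ≅ Z,  H_2 = 0.

Fix the vertex order A < B < D < E < F and write every simplex with vertices in increasing order. Then dim K = 2 and the simplices of K are:

  0-simplices (5): A, B, D, E, F
  1-simplices (10): AB, AD, AE, AF, BD, BE, BF, DE, DF, EF
  2-simplices (5): ABE, ADE, ADF, BDF, BEF

so the chain groups are C_0 ≅ Z^5, C_1 ≅ Z^10, C_2 ≅ Z^5.

∂_1: C_1 → C_0 maps an edge to its endpoints' difference, ∂[p,q] = q − p.
As a 5×10 matrix over Z this has rank 4, with invariant factors (1,1,1,1).

The boundary map ∂_2: C_2 → C_1 sends each 2-simplex [p,q,r] to [q,r] − [p,r] + [p,q]. For instance
  ∂ABE = BE − AE + AB,
  ∂ADF = DF − AF + AD.
As a 10×5 matrix over Z this has rank 5, with invariant factors (1,1,1,1,1).

Now H_k = ker ∂_k / im ∂_{k+1}, so:

  H_0: rank C_0 − rank ∂_1 = 5 − 4 = 1, and the invariant factors of ∂_1 are all 1, so H_0 ≅ Z.
  H_1: rank ker ∂_1 − rank ∂_2 = (10 − 4) − 5 = 1, and the invariant factors of ∂_2 are all 1, so H_1 ≅ Z.
  H_2: rank ker ∂_2 − rank ∂_3 = (5 − 5) − 0 = 0, and there is no ∂_3, so H_2 ≅ 0.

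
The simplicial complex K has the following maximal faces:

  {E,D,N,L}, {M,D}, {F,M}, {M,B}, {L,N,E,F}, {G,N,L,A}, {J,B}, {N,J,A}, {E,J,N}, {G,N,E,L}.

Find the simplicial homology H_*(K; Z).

Order the vertices as A < B < D < E < F < G < J < L < M < N. Listing each simplex with vertices in this order, K has dimension 3 with simplices:

  0-simplices (10): A, B, D, E, F, G, J, L, M, N
  1-simplices (22): AG, AJ, AL, AN, BJ, BM, DE, DL, DM, DN, EF, EG, EJ, EL, EN, FL, FM, FN, GL, GN, JN, LN
  2-simplices (15): AGL, AGN, AJN, ALN, DEL, DEN, DLN, EFL, EFN, EGL, EGN, EJN, ELN, FLN, GLN
  3-simplices (4): AGLN, DELN, EFLN, EGLN

so the chain groups are C_0 ≅ Z^10, C_1 ≅ Z^22, C_2 ≅ Z^15, C_3 ≅ Z^4.

Boundary ∂_1: C_1 → C_0 is given by ∂[p,q] = [q] − [p]. For instance
  ∂EF = F − E.
The resulting 10×22 matrix has rank 9, and its Smith normal form has invariant factors (1,1,1,1,1,1,1,1,1).

The boundary map ∂_2: C_2 → C_1 sends each 2-simplex [p,q,r] to [q,r] − [p,r] + [p,q]. For instance
  ∂ELN = LN − EN + EL,
  ∂EGN = GN − EN + EG.
This gives a 22×15 integer matrix of rank 11; reducing to Smith normal form yields diagonal entries (1,1,1,1,1,1,1,1,1,1,1).

Boundary ∂_3: C_3 → C_2 sends each 3-simplex σ to the alternating sum Σ_i (−1)^i (σ with its i-th vertex removed). For instance
  ∂AGLN = GLN − ALN + AGN − AGL,
  ∂EGLN = GLN − ELN + EGN − EGL.
The resulting 15×4 matrix has rank 4, and its Smith normal form has invariant factors (1,1,1,1).

Now H_k = ker ∂_k / im ∂_{k+1}, so:

  H_0: rank C_0 − rank ∂_1 = 10 − 9 = 1, and the invariant factors of ∂_1 are all 1, so H_0 ≅ Z.
  H_1: rank ker ∂_1 − rank ∂_2 = (22 − 9) − 11 = 2, and the invariant factors of ∂_2 are all 1, so H_1 ≅ Z^2.
  H_2: rank ker ∂_2 − rank ∂_3 = (15 − 11) − 4 = 0, and the invariant factors of ∂_3 are all 1, so H_2 ≅ 0.
  H_3: rank ker ∂_3 − rank ∂_4 = (4 − 4) − 0 = 0, and there is no ∂_4, so H_3 ≅ 0.

H_0 ≅ Z,  H_1 ≅ Z^2,  H_2 = 0,  H_3 = 0.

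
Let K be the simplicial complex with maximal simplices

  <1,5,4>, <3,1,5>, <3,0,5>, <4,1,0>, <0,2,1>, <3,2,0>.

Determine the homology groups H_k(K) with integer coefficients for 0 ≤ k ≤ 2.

Order the vertices as 0 < 1 < 2 < 3 < 4 < 5. Listing each simplex with vertices in this order, K has dimension 2 with simplices:

  0-simplices (6): [0], [1], [2], [3], [4], [5]
  1-simplices (12): [0,1], [0,2], [0,3], [0,4], [0,5], [1,2], [1,3], [1,4], [1,5], [2,3], [3,5], [4,5]
  2-simplices (6): [0,1,2], [0,1,4], [0,2,3], [0,3,5], [1,3,5], [1,4,5]

so the chain groups are C_0 ≅ Z^6, C_1 ≅ Z^12, C_2 ≅ Z^6.

∂_1: C_1 → C_0 is given by ∂[p,q] = [q] − [p].
The resulting 6×12 matrix has rank 5, and its Smith normal form has invariant factors (1,1,1,1,1).

The boundary map ∂_2: C_2 → C_1 acts by ∂[p,q,r] = [q,r] − [p,r] + [p,q]. For instance
  ∂[1,4,5] = [4,5] − [1,5] + [1,4],
  ∂[0,3,5] = [3,5] − [0,5] + [0,3].
This gives a 12×6 integer matrix of rank 6; reducing to Smith normal form yields diagonal entries (1,1,1,1,1,1).

Now H_k = ker ∂_k / im ∂_{k+1}, so:

  H_0: rank C_0 − rank ∂_1 = 6 − 5 = 1, and the invariant factors of ∂_1 are all 1, so H_0 ≅ Z.
  H_1: rank ker ∂_1 − rank ∂_2 = (12 − 5) − 6 = 1, and the invariant factors of ∂_2 are all 1, so H_1 ≅ Z.
  H_2: rank ker ∂_2 − rank ∂_3 = (6 − 6) − 0 = 0, and there is no ∂_3, so H_2 ≅ 0.

As a check, the Euler characteristic is 6 − 12 + 6 = 0, which agrees with 1 − 1 + 0 = 0.
(K is a triangulation of the cylinder S^1 x I.)

H_0 ≅ Z,  H_1 ≅ Z,  H_2 = 0.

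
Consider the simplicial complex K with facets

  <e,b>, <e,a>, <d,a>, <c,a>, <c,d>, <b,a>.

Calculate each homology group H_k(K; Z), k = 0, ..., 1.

H_0 ≅ Z,  H_1 ≅ Z^2.

Order the vertices as a < b < c < d < e. Listing each simplex with vertices in this order, K has dimension 1 with simplices:

  0-simplices (5): a, b, c, d, e
  1-simplices (6): ab, ac, ad, ae, be, cd

Hence C_0 ≅ Z^5, C_1 ≅ Z^6.

The boundary map ∂_1: C_1 → C_0 maps an edge to its endpoints' difference, ∂[p,q] = q − p. For instance
  ∂ac = c − a.
The resulting 5×6 matrix has rank 4, and its Smith normal form has invariant factors (1,1,1,1).

Now H_k = ker ∂_k / im ∂_{k+1}, so:

  H_0: rank C_0 − rank ∂_1 = 5 − 4 = 1, and the invariant factors of ∂_1 are all 1, so H_0 = Z.
  H_1: rank ker ∂_1 − rank ∂_2 = (6 − 4) − 0 = 2, and there is no ∂_2, so H_1 = Z^2.

(K is a triangulation of a wedge of 2 circles.)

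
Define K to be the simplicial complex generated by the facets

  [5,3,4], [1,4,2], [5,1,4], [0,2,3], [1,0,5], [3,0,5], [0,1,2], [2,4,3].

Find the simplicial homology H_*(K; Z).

K has 6 vertices, 12 edges, 8 triangles.
rank ∂_0 = 0, rank ∂_1 = 5 ⇒ b_0 = 6 − 0 − 5 = 1; all invariant factors of ∂_1 are 1 so no torsion. So H_0 ≅ Z.
rank ∂_1 = 5, rank ∂_2 = 7 ⇒ b_1 = 12 − 5 − 7 = 0; all invariant factors of ∂_2 are 1 so no torsion. So H_1 ≅ 0.
rank ∂_2 = 7, rank ∂_3 = 0 ⇒ b_2 = 8 − 7 − 0 = 1. So H_2 ≅ Z.

H_0 ≅ Z,  H_1 = 0,  H_2 ≅ Z.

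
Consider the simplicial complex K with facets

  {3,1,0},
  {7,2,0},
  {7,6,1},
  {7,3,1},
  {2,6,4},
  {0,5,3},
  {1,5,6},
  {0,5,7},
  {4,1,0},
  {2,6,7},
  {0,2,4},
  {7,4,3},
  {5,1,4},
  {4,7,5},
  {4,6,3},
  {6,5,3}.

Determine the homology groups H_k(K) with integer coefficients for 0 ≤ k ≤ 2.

H_0 ≅ Z,  H_1 ≅ Z^2,  H_2 ≅ Z.

Order the vertices as 0 < 1 < 2 < 3 < 4 < 5 < 6 < 7. Listing each simplex with vertices in this order, K has dimension 2 with simplices:

  0-simplices (8): [0], [1], [2], [3], [4], [5], [6], [7]
  1-simplices (24): (24 of them)
  2-simplices (16): [0,1,3], [0,1,4], [0,2,4], [0,2,7], [0,3,5], [0,5,7], [1,3,7], [1,4,5], [1,5,6], [1,6,7], [2,4,6], [2,6,7], [3,4,6], [3,4,7], [3,5,6], [4,5,7]

so the chain groups are C_0 ≅ Z^8, C_1 ≅ Z^24, C_2 ≅ Z^16.

The boundary map ∂_1: C_1 → C_0 maps an edge to its endpoints' difference, ∂[p,q] = q − p. For instance
  ∂[6,7] = [7] − [6].
This gives a 8×24 integer matrix of rank 7; reducing to Smith normal form yields diagonal entries (1,1,1,1,1,1,1).

Boundary ∂_2: C_2 → C_1 sends each 2-simplex [p,q,r] to [q,r] − [p,r] + [p,q]. For instance
  ∂[4,5,7] = [5,7] − [4,7] + [4,5],
  ∂[3,5,6] = [5,6] − [3,6] + [3,5].
As a 24×16 matrix over Z this has rank 15, with invariant factors (1,1,1,1,1,1,1,1,1,1,1,1,1,1,1).

Reading off H_k = ker ∂_k / im ∂_{k+1}:

  H_0: rank C_0 − rank ∂_1 = 8 − 7 = 1, and the invariant factors of ∂_1 are all 1, so H_0 = Z.
  H_1: rank ker ∂_1 − rank ∂_2 = (24 − 7) − 15 = 2, and the invariant factors of ∂_2 are all 1, so H_1 = Z^2.
  H_2: rank ker ∂_2 − rank ∂_3 = (16 − 15) − 0 = 1, and there is no ∂_3, so H_2 = Z.

As a check, the Euler characteristic is 8 − 24 + 16 = 0, which agrees with 1 − 2 + 1 = 0.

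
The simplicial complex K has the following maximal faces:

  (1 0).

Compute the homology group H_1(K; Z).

H_1 = 0.

Take the total order 0 < 1 on the vertex set. Then K (dimension 1) consists of the simplices:

  0-simplices (2): [0], [1]
  1-simplices (1): [0,1]

so the chain groups are C_0 ≅ Z^2, C_1 ≅ Z^1.

∂_1: C_1 → C_0 maps an edge to its endpoints' difference, ∂[p,q] = q − p.
This gives a 2×1 integer matrix of rank 1; reducing to Smith normal form yields diagonal entries (1).

Now H_k = ker ∂_k / im ∂_{k+1}, so:

  H_1: rank ker ∂_1 − rank ∂_2 = (1 − 1) − 0 = 0, and there is no ∂_2, so H_1 ≅ 0.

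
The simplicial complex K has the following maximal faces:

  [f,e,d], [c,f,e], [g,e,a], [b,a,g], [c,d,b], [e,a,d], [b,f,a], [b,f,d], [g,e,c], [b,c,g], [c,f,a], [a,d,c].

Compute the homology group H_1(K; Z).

We work with the vertex ordering a < b < c < d < e < f < g. The simplices of K, each written with vertices in increasing order, are:

  0-simplices (7): a, b, c, d, e, f, g
  1-simplices (18): ab, ac, ad, ae, af, ag, bc, bd, bf, bg, cd, ce, cf, cg, de, df, ef, eg
  2-simplices (12): abf, abg, acd, acf, ade, aeg, bcd, bcg, bdf, cef, ceg, def

Hence C_0 ≅ Z^7, C_1 ≅ Z^18, C_2 ≅ Z^12.

∂_1: C_1 → C_0 sends each edge [p,q] (with p < q) to q − p. For instance
  ∂cd = d − c.
The resulting 7×18 matrix has rank 6, and its Smith normal form has invariant factors (1,1,1,1,1,1).

The boundary map ∂_2: C_2 → C_1 sends each 2-simplex [p,q,r] to [q,r] − [p,r] + [p,q]. For instance
  ∂bcd = cd − bd + bc,
  ∂ceg = eg − cg + ce.
The resulting 18×12 matrix has rank 12, and its Smith normal form has invariant factors (1,1,1,1,1,1,1,1,1,1,1,2).

From H_k ≅ ker(∂_k) / im(∂_{k+1}) we obtain:

  H_1: rank ker ∂_1 − rank ∂_2 = (18 − 6) − 12 = 0, and ∂_2 has invariant factor 2 > 1, so H_1 ≅ Z/2.

H_1 ≅ Z/2.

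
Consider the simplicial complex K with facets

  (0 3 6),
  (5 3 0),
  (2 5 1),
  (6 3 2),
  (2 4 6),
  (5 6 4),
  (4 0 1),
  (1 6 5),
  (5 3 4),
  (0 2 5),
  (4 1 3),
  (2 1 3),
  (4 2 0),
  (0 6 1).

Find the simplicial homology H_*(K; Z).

H_0 = Z,  H_1 = Z^2,  H_2 = Z.

Take the total order 0 < 1 < 2 < 3 < 4 < 5 < 6 on the vertex set. Then K (dimension 2) consists of the simplices:

  0-simplices (7): [0], [1], [2], [3], [4], [5], [6]
  1-simplices (21): [0,1], [0,2], [0,3], [0,4], [0,5], [0,6], [1,2], [1,3], [1,4], [1,5], [1,6], [2,3], [2,4], [2,5], [2,6], [3,4], [3,5], [3,6], [4,5], [4,6], [5,6]
  2-simplices (14): [0,1,4], [0,1,6], [0,2,4], [0,2,5], [0,3,5], [0,3,6], [1,2,3], [1,2,5], [1,3,4], [1,5,6], [2,3,6], [2,4,6], [3,4,5], [4,5,6]

so the chain groups are C_0 ≅ Z^7, C_1 ≅ Z^21, C_2 ≅ Z^14.

∂_1: C_1 → C_0 sends each edge [p,q] (with p < q) to q − p.
The 7×21 boundary matrix has rank 6 and Smith normal form diag(1,1,1,1,1,1).

The boundary map ∂_2: C_2 → C_1 sends each 2-simplex [p,q,r] to [q,r] − [p,r] + [p,q]. For instance
  ∂[0,2,4] = [2,4] − [0,4] + [0,2],
  ∂[4,5,6] = [5,6] − [4,6] + [4,5].
The resulting 21×14 matrix has rank 13, and its Smith normal form has invariant factors (1,1,1,1,1,1,1,1,1,1,1,1,1).

Reading off H_k = ker ∂_k / im ∂_{k+1}:

  H_0: rank C_0 − rank ∂_1 = 7 − 6 = 1, and the invariant factors of ∂_1 are all 1, so H_0 = Z.
  H_1: rank ker ∂_1 − rank ∂_2 = (21 − 6) − 13 = 2, and the invariant factors of ∂_2 are all 1, so H_1 = Z^2.
  H_2: rank ker ∂_2 − rank ∂_3 = (14 − 13) − 0 = 1, and there is no ∂_3, so H_2 = Z.

As a check, the Euler characteristic is 7 − 21 + 14 = 0, which agrees with 1 − 2 + 1 = 0.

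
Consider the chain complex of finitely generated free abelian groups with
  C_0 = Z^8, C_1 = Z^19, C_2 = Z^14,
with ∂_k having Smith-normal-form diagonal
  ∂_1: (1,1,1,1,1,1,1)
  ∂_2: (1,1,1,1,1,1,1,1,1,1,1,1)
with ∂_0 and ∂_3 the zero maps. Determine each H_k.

H_0 = Z,  H_1 = 0,  H_2 = Z^2.

H_0: b_0 = 8 − 0 − 7 = 1; torsion from ∂_1 factors > 1: none. So H_0 = Z.
H_1: b_1 = 19 − 7 − 12 = 0; torsion from ∂_2 factors > 1: none. So H_1 = 0.
H_2: b_2 = 14 − 12 − 0 = 2; torsion from ∂_3 factors > 1: none. So H_2 = Z^2.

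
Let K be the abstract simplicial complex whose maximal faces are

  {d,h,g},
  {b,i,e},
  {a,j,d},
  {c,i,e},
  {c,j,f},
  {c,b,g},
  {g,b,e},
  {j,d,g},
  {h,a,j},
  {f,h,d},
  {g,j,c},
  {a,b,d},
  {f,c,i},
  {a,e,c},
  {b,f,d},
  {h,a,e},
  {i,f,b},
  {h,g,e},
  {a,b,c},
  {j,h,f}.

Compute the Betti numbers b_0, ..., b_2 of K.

b_0 = 1, b_1 = 1, b_2 = 0.

We work with the vertex ordering a < b < c < d < e < f < g < h < i < j. The simplices of K, each written with vertices in increasing order, are:

  0-simplices (10): a, b, c, d, e, f, g, h, i, j
  1-simplices (30): ab, ac, ad, ae, ah, aj, bc, bd, be, bf, bg, bi, ce, cf, cg, ci, cj, df, dg, dh, dj, eg, eh, ei, fh, fi, fj, gh, gj, hj
  2-simplices (20): abc, abd, ace, adj, aeh, ahj, bcg, bdf, beg, bei, bfi, cei, cfi, cfj, cgj, dfh, dgh, dgj, egh, fhj

giving chain groups C_0 ≅ Z^10, C_1 ≅ Z^30, C_2 ≅ Z^20.

Boundary ∂_1: C_1 → C_0 is given by ∂[p,q] = [q] − [p]. For instance
  ∂ad = d − a.
As a 10×30 matrix over Z this has rank 9, with invariant factors (1,1,1,1,1,1,1,1,1).

The boundary map ∂_2: C_2 → C_1 sends each 2-simplex [p,q,r] to [q,r] − [p,r] + [p,q]. For instance
  ∂cei = ei − ci + ce,
  ∂dgj = gj − dj + dg.
This gives a 30×20 integer matrix of rank 20; reducing to Smith normal form yields diagonal entries (1,1,1,1,1,1,1,1,1,1,1,1,1,1,1,1,1,1,1,2).

From H_k ≅ ker(∂_k) / im(∂_{k+1}) we obtain:

  H_0: rank C_0 − rank ∂_1 = 10 − 9 = 1, and the invariant factors of ∂_1 are all 1, so H_0 ≅ Z.
  H_1: rank ker ∂_1 − rank ∂_2 = (30 − 9) − 20 = 1, and ∂_2 has invariant factor 2 > 1, so H_1 ≅ Z ⊕ Z_2.
  H_2: rank ker ∂_2 − rank ∂_3 = (20 − 20) − 0 = 0, and there is no ∂_3, so H_2 ≅ 0.

Hence the Betti numbers are b_0 = 1, b_1 = 1, b_2 = 0.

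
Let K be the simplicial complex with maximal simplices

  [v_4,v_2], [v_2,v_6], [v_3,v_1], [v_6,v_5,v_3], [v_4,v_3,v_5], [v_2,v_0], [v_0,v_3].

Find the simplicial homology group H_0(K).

We work with the vertex ordering v_0 < v_1 < v_2 < v_3 < v_4 < v_5 < v_6. The simplices of K, each written with vertices in increasing order, are:

  0-simplices (7): [v_0], [v_1], [v_2], [v_3], [v_4], [v_5], [v_6]
  1-simplices (10): [v_0,v_2], [v_0,v_3], [v_1,v_3], [v_2,v_4], [v_2,v_6], [v_3,v_4], [v_3,v_5], [v_3,v_6], [v_4,v_5], [v_5,v_6]
  2-simplices (2): [v_3,v_4,v_5], [v_3,v_5,v_6]

Hence C_0 ≅ Z^7, C_1 ≅ Z^10, C_2 ≅ Z^2.

The boundary map ∂_1: C_1 → C_0 sends each edge [p,q] (with p < q) to q − p. For instance
  ∂[v_5,v_6] = [v_6] − [v_5].
This gives a 7×10 integer matrix of rank 6; reducing to Smith normal form yields diagonal entries (1,1,1,1,1,1).

Boundary ∂_2: C_2 → C_1 maps a triangle to the signed sum of its edges. For instance
  ∂[v_3,v_4,v_5] = [v_4,v_5] − [v_3,v_5] + [v_3,v_4],
  ∂[v_3,v_5,v_6] = [v_5,v_6] − [v_3,v_6] + [v_3,v_5].
As a 10×2 matrix over Z this has rank 2, with invariant factors (1,1).

From H_k ≅ ker(∂_k) / im(∂_{k+1}) we obtain:

  H_0: rank C_0 − rank ∂_1 = 7 − 6 = 1, and the invariant factors of ∂_1 are all 1, so H_0 ≅ Z.

H_0 = Z.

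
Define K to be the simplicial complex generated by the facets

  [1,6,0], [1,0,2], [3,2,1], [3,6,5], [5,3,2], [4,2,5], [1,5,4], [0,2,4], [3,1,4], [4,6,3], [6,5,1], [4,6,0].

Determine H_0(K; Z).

Fix the vertex order 0 < 1 < 2 < 3 < 4 < 5 < 6 and write every simplex with vertices in increasing order. Then dim K = 2 and the simplices of K are:

  0-simplices (7): [0], [1], [2], [3], [4], [5], [6]
  1-simplices (18): [0,1], [0,2], [0,4], [0,6], [1,2], [1,3], [1,4], [1,5], [1,6], [2,3], [2,4], [2,5], [3,4], [3,5], [3,6], [4,5], [4,6], [5,6]
  2-simplices (12): [0,1,2], [0,1,6], [0,2,4], [0,4,6], [1,2,3], [1,3,4], [1,4,5], [1,5,6], [2,3,5], [2,4,5], [3,4,6], [3,5,6]

so the chain groups are C_0 ≅ Z^7, C_1 ≅ Z^18, C_2 ≅ Z^12.

∂_1: C_1 → C_0 is given by ∂[p,q] = [q] − [p].
The resulting 7×18 matrix has rank 6, and its Smith normal form has invariant factors (1,1,1,1,1,1).

Boundary ∂_2: C_2 → C_1 sends each 2-simplex [p,q,r] to [q,r] − [p,r] + [p,q]. For instance
  ∂[1,3,4] = [3,4] − [1,4] + [1,3],
  ∂[0,4,6] = [4,6] − [0,6] + [0,4].
The 18×12 boundary matrix has rank 12 and Smith normal form diag(1,1,1,1,1,1,1,1,1,1,1,2).

Computing H_k = (kernel of ∂_k) / (image of ∂_{k+1}):

  H_0: rank C_0 − rank ∂_1 = 7 − 6 = 1, and the invariant factors of ∂_1 are all 1, so H_0 = Z.

(K is a triangulation of the real projective plane RP^2.)

H_0 ≅ Z.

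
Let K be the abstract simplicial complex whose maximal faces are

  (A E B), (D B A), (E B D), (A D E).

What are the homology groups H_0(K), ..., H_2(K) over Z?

Fix the vertex order A < B < D < E and write every simplex with vertices in increasing order. Then dim K = 2 and the simplices of K are:

  0-simplices (4): A, B, D, E
  1-simplices (6): AB, AD, AE, BD, BE, DE
  2-simplices (4): ABD, ABE, ADE, BDE

so the chain groups are C_0 ≅ Z^4, C_1 ≅ Z^6, C_2 ≅ Z^4.

Boundary ∂_1: C_1 → C_0 sends each edge [p,q] (with p < q) to q − p. For instance
  ∂BD = D − B.
The 4×6 boundary matrix has rank 3 and Smith normal form diag(1,1,1).

The boundary map ∂_2: C_2 → C_1 sends each 2-simplex [p,q,r] to [q,r] − [p,r] + [p,q]. For instance
  ∂BDE = DE − BE + BD,
  ∂ABE = BE − AE + AB.
As a 6×4 matrix over Z this has rank 3, with invariant factors (1,1,1).

Computing H_k = (kernel of ∂_k) / (image of ∂_{k+1}):

  H_0: rank C_0 − rank ∂_1 = 4 − 3 = 1, and the invariant factors of ∂_1 are all 1, so H_0 ≅ Z.
  H_1: rank ker ∂_1 − rank ∂_2 = (6 − 3) − 3 = 0, and the invariant factors of ∂_2 are all 1, so H_1 ≅ 0.
  H_2: rank ker ∂_2 − rank ∂_3 = (4 − 3) − 0 = 1, and there is no ∂_3, so H_2 ≅ Z.

H_0 ≅ Z,  H_1 = 0,  H_2 ≅ Z.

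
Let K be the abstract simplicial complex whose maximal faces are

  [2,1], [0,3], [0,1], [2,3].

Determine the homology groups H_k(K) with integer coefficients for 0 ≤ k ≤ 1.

Take the total order 0 < 1 < 2 < 3 on the vertex set. Then K (dimension 1) consists of the simplices:

  0-simplices (4): [0], [1], [2], [3]
  1-simplices (4): [0,1], [0,3], [1,2], [2,3]

so the chain groups are C_0 ≅ Z^4, C_1 ≅ Z^4.

∂_1: C_1 → C_0 is given by ∂[p,q] = [q] − [p].
This gives a 4×4 integer matrix of rank 3; reducing to Smith normal form yields diagonal entries (1,1,1).

From H_k ≅ ker(∂_k) / im(∂_{k+1}) we obtain:

  H_0: rank C_0 − rank ∂_1 = 4 − 3 = 1, and the invariant factors of ∂_1 are all 1, so H_0 ≅ Z.
  H_1: rank ker ∂_1 − rank ∂_2 = (4 − 3) − 0 = 1, and there is no ∂_2, so H_1 ≅ Z.

(K is a triangulation of the circle S^1.)

H_0 = Z,  H_1 = Z.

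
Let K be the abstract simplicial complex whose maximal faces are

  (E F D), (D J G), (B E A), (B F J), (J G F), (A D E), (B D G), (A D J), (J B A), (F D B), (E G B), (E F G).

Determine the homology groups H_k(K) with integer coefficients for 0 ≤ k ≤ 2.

H_0 = Z,  H_1 = Z/2,  H_2 = 0.

Take the total order A < B < D < E < F < G < J on the vertex set. Then K (dimension 2) consists of the simplices:

  0-simplices (7): A, B, D, E, F, G, J
  1-simplices (18): AB, AD, AE, AJ, BD, BE, BF, BG, BJ, DE, DF, DG, DJ, EF, EG, FG, FJ, GJ
  2-simplices (12): ABE, ABJ, ADE, ADJ, BDF, BDG, BEG, BFJ, DEF, DGJ, EFG, FGJ

so the chain groups are C_0 ≅ Z^7, C_1 ≅ Z^18, C_2 ≅ Z^12.

Boundary ∂_1: C_1 → C_0 is given by ∂[p,q] = [q] − [p].
The 7×18 boundary matrix has rank 6 and Smith normal form diag(1,1,1,1,1,1).

Boundary ∂_2: C_2 → C_1 maps a triangle to the signed sum of its edges. For instance
  ∂BDG = DG − BG + BD,
  ∂ADJ = DJ − AJ + AD.
This gives a 18×12 integer matrix of rank 12; reducing to Smith normal form yields diagonal entries (1,1,1,1,1,1,1,1,1,1,1,2).

Reading off H_k = ker ∂_k / im ∂_{k+1}:

  H_0: rank C_0 − rank ∂_1 = 7 − 6 = 1, and the invariant factors of ∂_1 are all 1, so H_0 ≅ Z.
  H_1: rank ker ∂_1 − rank ∂_2 = (18 − 6) − 12 = 0, and ∂_2 has invariant factor 2 > 1, so H_1 ≅ Z/2.
  H_2: rank ker ∂_2 − rank ∂_3 = (12 − 12) − 0 = 0, and there is no ∂_3, so H_2 ≅ 0.

(K is a triangulation of the real projective plane RP^2.)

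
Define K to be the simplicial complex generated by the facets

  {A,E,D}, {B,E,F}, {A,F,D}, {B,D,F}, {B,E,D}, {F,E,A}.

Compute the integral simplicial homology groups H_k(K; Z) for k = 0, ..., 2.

K has 5 vertices, 9 edges, 6 triangles.
rank ∂_0 = 0, rank ∂_1 = 4 ⇒ b_0 = 5 − 0 − 4 = 1; all invariant factors of ∂_1 are 1 so no torsion. So H_0 = Z.
rank ∂_1 = 4, rank ∂_2 = 5 ⇒ b_1 = 9 − 4 − 5 = 0; all invariant factors of ∂_2 are 1 so no torsion. So H_1 = 0.
rank ∂_2 = 5, rank ∂_3 = 0 ⇒ b_2 = 6 − 5 − 0 = 1. So H_2 = Z.

H_0 = Z,  H_1 = 0,  H_2 = Z.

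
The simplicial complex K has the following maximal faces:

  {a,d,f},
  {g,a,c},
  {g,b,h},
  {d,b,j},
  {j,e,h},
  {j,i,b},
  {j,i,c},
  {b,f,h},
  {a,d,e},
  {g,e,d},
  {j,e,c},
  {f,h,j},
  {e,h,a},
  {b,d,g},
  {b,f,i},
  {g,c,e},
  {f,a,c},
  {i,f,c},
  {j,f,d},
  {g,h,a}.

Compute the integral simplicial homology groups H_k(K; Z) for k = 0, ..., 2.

Fix the vertex order a < b < c < d < e < f < g < h < i < j and write every simplex with vertices in increasing order. Then dim K = 2 and the simplices of K are:

  0-simplices (10): a, b, c, d, e, f, g, h, i, j
  1-simplices (30): ac, ad, ae, af, ag, ah, bd, bf, bg, bh, bi, bj, ce, cf, cg, ci, cj, de, df, dg, dj, eg, eh, ej, fh, fi, fj, gh, hj, ij
  2-simplices (20): acf, acg, ade, adf, aeh, agh, bdg, bdj, bfh, bfi, bgh, bij, ceg, cej, cfi, cij, deg, dfj, ehj, fhj

so the chain groups are C_0 ≅ Z^10, C_1 ≅ Z^30, C_2 ≅ Z^20.

Boundary ∂_1: C_1 → C_0 is given by ∂[p,q] = [q] − [p]. For instance
  ∂fh = h − f.
The resulting 10×30 matrix has rank 9, and its Smith normal form has invariant factors (1,1,1,1,1,1,1,1,1).

The boundary map ∂_2: C_2 → C_1 sends each 2-simplex [p,q,r] to [q,r] − [p,r] + [p,q]. For instance
  ∂cfi = fi − ci + cf,
  ∂ade = de − ae + ad.
As a 30×20 matrix over Z this has rank 20, with invariant factors (1,1,1,1,1,1,1,1,1,1,1,1,1,1,1,1,1,1,1,2).

From H_k ≅ ker(∂_k) / im(∂_{k+1}) we obtain:

  H_0: rank C_0 − rank ∂_1 = 10 − 9 = 1, and the invariant factors of ∂_1 are all 1, so H_0 ≅ Z.
  H_1: rank ker ∂_1 − rank ∂_2 = (30 − 9) − 20 = 1, and ∂_2 has invariant factor 2 > 1, so H_1 ≅ Z ⊕ Z/2.
  H_2: rank ker ∂_2 − rank ∂_3 = (20 − 20) − 0 = 0, and there is no ∂_3, so H_2 ≅ 0.

As a check, the Euler characteristic is 10 − 30 + 20 = 0, which agrees with 1 − 1 + 0 = 0.

H_0 = Z,  H_1 = Z ⊕ Z/2,  H_2 = 0.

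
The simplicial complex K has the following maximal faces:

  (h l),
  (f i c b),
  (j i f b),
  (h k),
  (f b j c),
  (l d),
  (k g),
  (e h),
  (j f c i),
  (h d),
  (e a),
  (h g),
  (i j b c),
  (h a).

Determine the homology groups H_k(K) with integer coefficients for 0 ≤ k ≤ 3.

Take the total order a < b < c < d < e < f < g < h < i < j < k < l on the vertex set. Then K (dimension 3) consists of the simplices:

  0-simplices (12): a, b, c, d, e, f, g, h, i, j, k, l
  1-simplices (19): ae, ah, bc, bf, bi, bj, cf, ci, cj, dh, dl, eh, fi, fj, gh, gk, hk, hl, ij
  2-simplices (10): bcf, bci, bcj, bfi, bfj, bij, cfi, cfj, cij, fij
  3-simplices (5): bcfi, bcfj, bcij, bfij, cfij

giving chain groups C_0 ≅ Z^12, C_1 ≅ Z^19, C_2 ≅ Z^10, C_3 ≅ Z^5.

Boundary ∂_1: C_1 → C_0 sends each edge [p,q] (with p < q) to q − p.
The resulting 12×19 matrix has rank 10, and its Smith normal form has invariant factors (1,1,1,1,1,1,1,1,1,1).

Boundary ∂_2: C_2 → C_1 maps a triangle to the signed sum of its edges. For instance
  ∂bfj = fj − bj + bf,
  ∂bfi = fi − bi + bf.
The 19×10 boundary matrix has rank 6 and Smith normal form diag(1,1,1,1,1,1).

The boundary map ∂_3: C_3 → C_2 sends each 3-simplex σ to the alternating sum Σ_i (−1)^i (σ with its i-th vertex removed). For instance
  ∂bfij = fij − bij + bfj − bfi,
  ∂bcfj = cfj − bfj + bcj − bcf.
This gives a 10×5 integer matrix of rank 4; reducing to Smith normal form yields diagonal entries (1,1,1,1).

Reading off H_k = ker ∂_k / im ∂_{k+1}:

  H_0: rank C_0 − rank ∂_1 = 12 − 10 = 2, and the invariant factors of ∂_1 are all 1, so H_0 ≅ Z^2.
  H_1: rank ker ∂_1 − rank ∂_2 = (19 − 10) − 6 = 3, and the invariant factors of ∂_2 are all 1, so H_1 ≅ Z^3.
  H_2: rank ker ∂_2 − rank ∂_3 = (10 − 6) − 4 = 0, and the invariant factors of ∂_3 are all 1, so H_2 ≅ 0.
  H_3: rank ker ∂_3 − rank ∂_4 = (5 − 4) − 0 = 1, and there is no ∂_4, so H_3 ≅ Z.

(K is a triangulation of the disjoint union of the 3-sphere S^3 and a wedge of 3 circles.)

H_0 ≅ Z^2,  H_1 ≅ Z^3,  H_2 = 0,  H_3 ≅ Z.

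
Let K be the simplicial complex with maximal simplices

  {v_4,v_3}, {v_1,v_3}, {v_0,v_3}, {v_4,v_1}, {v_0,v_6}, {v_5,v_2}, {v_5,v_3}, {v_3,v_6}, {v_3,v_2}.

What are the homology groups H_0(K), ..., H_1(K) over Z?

H_0 = Z,  H_1 = Z^3.

Take the total order v_0 < v_1 < v_2 < v_3 < v_4 < v_5 < v_6 on the vertex set. Then K (dimension 1) consists of the simplices:

  0-simplices (7): [v_0], [v_1], [v_2], [v_3], [v_4], [v_5], [v_6]
  1-simplices (9): [v_0,v_3], [v_0,v_6], [v_1,v_3], [v_1,v_4], [v_2,v_3], [v_2,v_5], [v_3,v_4], [v_3,v_5], [v_3,v_6]

giving chain groups C_0 ≅ Z^7, C_1 ≅ Z^9.

The boundary map ∂_1: C_1 → C_0 sends each edge [p,q] (with p < q) to q − p.
The 7×9 boundary matrix has rank 6 and Smith normal form diag(1,1,1,1,1,1).

From H_k ≅ ker(∂_k) / im(∂_{k+1}) we obtain:

  H_0: rank C_0 − rank ∂_1 = 7 − 6 = 1, and the invariant factors of ∂_1 are all 1, so H_0 = Z.
  H_1: rank ker ∂_1 − rank ∂_2 = (9 − 6) − 0 = 3, and there is no ∂_2, so H_1 = Z^3.

As a check, the Euler characteristic is 7 − 9 = -2, which agrees with 1 − 3 = -2.
(K is a triangulation of a wedge of 3 circles.)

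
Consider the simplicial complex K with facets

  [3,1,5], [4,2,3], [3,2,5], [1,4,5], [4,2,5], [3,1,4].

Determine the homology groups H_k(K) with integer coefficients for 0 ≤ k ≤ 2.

H_0 = Z,  H_1 = 0,  H_2 = Z.

Take the total order 1 < 2 < 3 < 4 < 5 on the vertex set. Then K (dimension 2) consists of the simplices:

  0-simplices (5): [1], [2], [3], [4], [5]
  1-simplices (9): [1,3], [1,4], [1,5], [2,3], [2,4], [2,5], [3,4], [3,5], [4,5]
  2-simplices (6): [1,3,4], [1,3,5], [1,4,5], [2,3,4], [2,3,5], [2,4,5]

Hence C_0 ≅ Z^5, C_1 ≅ Z^9, C_2 ≅ Z^6.

Boundary ∂_1: C_1 → C_0 is given by ∂[p,q] = [q] − [p]. For instance
  ∂[2,5] = [5] − [2].
The 5×9 boundary matrix has rank 4 and Smith normal form diag(1,1,1,1).

Boundary ∂_2: C_2 → C_1 sends each 2-simplex [p,q,r] to [q,r] − [p,r] + [p,q]. For instance
  ∂[1,4,5] = [4,5] − [1,5] + [1,4],
  ∂[2,3,5] = [3,5] − [2,5] + [2,3].
The 9×6 boundary matrix has rank 5 and Smith normal form diag(1,1,1,1,1).

Reading off H_k = ker ∂_k / im ∂_{k+1}:

  H_0: rank C_0 − rank ∂_1 = 5 − 4 = 1, and the invariant factors of ∂_1 are all 1, so H_0 = Z.
  H_1: rank ker ∂_1 − rank ∂_2 = (9 − 4) − 5 = 0, and the invariant factors of ∂_2 are all 1, so H_1 = 0.
  H_2: rank ker ∂_2 − rank ∂_3 = (6 − 5) − 0 = 1, and there is no ∂_3, so H_2 = Z.

As a check, the Euler characteristic is 5 − 9 + 6 = 2, which agrees with 1 − 0 + 1 = 2.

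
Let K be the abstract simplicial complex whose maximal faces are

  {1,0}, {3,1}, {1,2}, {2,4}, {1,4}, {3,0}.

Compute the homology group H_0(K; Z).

Order the vertices as 0 < 1 < 2 < 3 < 4. Listing each simplex with vertices in this order, K has dimension 1 with simplices:

  0-simplices (5): [0], [1], [2], [3], [4]
  1-simplices (6): [0,1], [0,3], [1,2], [1,3], [1,4], [2,4]

Hence C_0 ≅ Z^5, C_1 ≅ Z^6.

Boundary ∂_1: C_1 → C_0 is given by ∂[p,q] = [q] − [p]. For instance
  ∂[0,1] = [1] − [0].
This gives a 5×6 integer matrix of rank 4; reducing to Smith normal form yields diagonal entries (1,1,1,1).

From H_k ≅ ker(∂_k) / im(∂_{k+1}) we obtain:

  H_0: rank C_0 − rank ∂_1 = 5 − 4 = 1, and the invariant factors of ∂_1 are all 1, so H_0 = Z.

(K is a triangulation of a wedge of 2 circles.)

H_0 ≅ Z.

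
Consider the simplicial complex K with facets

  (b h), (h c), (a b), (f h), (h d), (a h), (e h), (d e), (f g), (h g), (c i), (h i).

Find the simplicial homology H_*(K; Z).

H_0 ≅ Z,  H_1 ≅ Z^4.

K has 9 vertices, 12 edges.
rank ∂_0 = 0, rank ∂_1 = 8 ⇒ b_0 = 9 − 0 − 8 = 1; all invariant factors of ∂_1 are 1 so no torsion. So H_0 = Z.
rank ∂_1 = 8, rank ∂_2 = 0 ⇒ b_1 = 12 − 8 − 0 = 4. So H_1 = Z^4.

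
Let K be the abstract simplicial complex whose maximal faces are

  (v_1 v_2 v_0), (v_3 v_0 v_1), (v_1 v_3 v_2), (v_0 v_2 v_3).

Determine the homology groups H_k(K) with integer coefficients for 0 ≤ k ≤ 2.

H_0 ≅ Z,  H_1 = 0,  H_2 ≅ Z.

Order the vertices as v_0 < v_1 < v_2 < v_3. Listing each simplex with vertices in this order, K has dimension 2 with simplices:

  0-simplices (4): [v_0], [v_1], [v_2], [v_3]
  1-simplices (6): [v_0,v_1], [v_0,v_2], [v_0,v_3], [v_1,v_2], [v_1,v_3], [v_2,v_3]
  2-simplices (4): [v_0,v_1,v_2], [v_0,v_1,v_3], [v_0,v_2,v_3], [v_1,v_2,v_3]

giving chain groups C_0 ≅ Z^4, C_1 ≅ Z^6, C_2 ≅ Z^4.

The boundary map ∂_1: C_1 → C_0 sends each edge [p,q] (with p < q) to q − p.
The resulting 4×6 matrix has rank 3, and its Smith normal form has invariant factors (1,1,1).

Boundary ∂_2: C_2 → C_1 acts by ∂[p,q,r] = [q,r] − [p,r] + [p,q]. For instance
  ∂[v_0,v_1,v_3] = [v_1,v_3] − [v_0,v_3] + [v_0,v_1],
  ∂[v_0,v_1,v_2] = [v_1,v_2] − [v_0,v_2] + [v_0,v_1].
The 6×4 boundary matrix has rank 3 and Smith normal form diag(1,1,1).

Computing H_k = (kernel of ∂_k) / (image of ∂_{k+1}):

  H_0: rank C_0 − rank ∂_1 = 4 − 3 = 1, and the invariant factors of ∂_1 are all 1, so H_0 = Z.
  H_1: rank ker ∂_1 − rank ∂_2 = (6 − 3) − 3 = 0, and the invariant factors of ∂_2 are all 1, so H_1 = 0.
  H_2: rank ker ∂_2 − rank ∂_3 = (4 − 3) − 0 = 1, and there is no ∂_3, so H_2 = Z.

(K is a triangulation of the 2-sphere S^2.)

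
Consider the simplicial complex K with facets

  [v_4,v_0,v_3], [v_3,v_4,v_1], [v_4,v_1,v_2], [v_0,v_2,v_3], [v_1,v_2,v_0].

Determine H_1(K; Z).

Order the vertices as v_0 < v_1 < v_2 < v_3 < v_4. Listing each simplex with vertices in this order, K has dimension 2 with simplices:

  0-simplices (5): [v_0], [v_1], [v_2], [v_3], [v_4]
  1-simplices (10): [v_0,v_1], [v_0,v_2], [v_0,v_3], [v_0,v_4], [v_1,v_2], [v_1,v_3], [v_1,v_4], [v_2,v_3], [v_2,v_4], [v_3,v_4]
  2-simplices (5): [v_0,v_1,v_2], [v_0,v_2,v_3], [v_0,v_3,v_4], [v_1,v_2,v_4], [v_1,v_3,v_4]

so the chain groups are C_0 ≅ Z^5, C_1 ≅ Z^10, C_2 ≅ Z^5.

∂_1: C_1 → C_0 is given by ∂[p,q] = [q] − [p].
As a 5×10 matrix over Z this has rank 4, with invariant factors (1,1,1,1).

The boundary map ∂_2: C_2 → C_1 maps a triangle to the signed sum of its edges. For instance
  ∂[v_0,v_1,v_2] = [v_1,v_2] − [v_0,v_2] + [v_0,v_1],
  ∂[v_1,v_3,v_4] = [v_3,v_4] − [v_1,v_4] + [v_1,v_3].
The resulting 10×5 matrix has rank 5, and its Smith normal form has invariant factors (1,1,1,1,1).

From H_k ≅ ker(∂_k) / im(∂_{k+1}) we obtain:

  H_1: rank ker ∂_1 − rank ∂_2 = (10 − 4) − 5 = 1, and the invariant factors of ∂_2 are all 1, so H_1 ≅ Z.

H_1 = Z.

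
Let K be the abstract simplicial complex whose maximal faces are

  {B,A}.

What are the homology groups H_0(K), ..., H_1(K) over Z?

Order the vertices as A < B. Listing each simplex with vertices in this order, K has dimension 1 with simplices:

  0-simplices (2): A, B
  1-simplices (1): AB

Hence C_0 ≅ Z^2, C_1 ≅ Z^1.

The boundary map ∂_1: C_1 → C_0 is given by ∂[p,q] = [q] − [p]. For instance
  ∂AB = B − A.
The resulting 2×1 matrix has rank 1, and its Smith normal form has invariant factors (1).

Computing H_k = (kernel of ∂_k) / (image of ∂_{k+1}):

  H_0: rank C_0 − rank ∂_1 = 2 − 1 = 1, and the invariant factors of ∂_1 are all 1, so H_0 ≅ Z.
  H_1: rank ker ∂_1 − rank ∂_2 = (1 − 1) − 0 = 0, and there is no ∂_2, so H_1 ≅ 0.

H_0 ≅ Z,  H_1 = 0.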